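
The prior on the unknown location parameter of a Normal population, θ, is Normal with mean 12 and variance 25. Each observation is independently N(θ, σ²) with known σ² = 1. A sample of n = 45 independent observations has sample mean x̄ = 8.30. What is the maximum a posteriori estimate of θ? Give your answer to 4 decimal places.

n = 45, x̄ = 8.30.
For a Normal prior and Normal likelihood with known variance, the posterior is Normal; its mode equals its mean, the precision-weighted average.
Prior precision 1/σ₀² = 1/25 = 0.04; data precision n/σ² = 45/1 = 45.
θ̂ = (0.04·12 + 45·8.3) / (0.04 + 45) = 373.98/45.04 = 18699/2252 ≈ 8.3033.

θ̂_MAP = 8.3033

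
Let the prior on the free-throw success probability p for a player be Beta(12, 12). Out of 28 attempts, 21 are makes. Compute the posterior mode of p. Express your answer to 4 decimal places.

Prior: Beta(12, 12).
Data: 21 successes in 28 trials. The binomial likelihood contributes p^21(1−p)^7, so the posterior is Beta(12+21, 12+7) = Beta(33, 19).
For Beta(a, b) with a, b > 1 the mode is (a−1)/(a+b−2) = 32/50 ≈ 0.6400.

p̂_MAP = 0.6400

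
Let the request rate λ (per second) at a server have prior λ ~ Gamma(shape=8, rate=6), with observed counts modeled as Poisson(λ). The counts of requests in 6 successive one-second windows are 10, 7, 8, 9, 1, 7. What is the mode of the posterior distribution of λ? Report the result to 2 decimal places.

λ̂_MAP = 4.08

Σxᵢ = 10+7+8+9+1+7 = 42, with n = 6.
Posterior ∝ λ^7e^(−6λ) · λ^42e^(−6λ) = λ^49e^(−12λ), i.e. Gamma(shape=50, rate=12).
The mode of a Gamma(a, b) with a ≥ 1 (shape–rate) is (a−1)/b = 49/12 ≈ 4.08.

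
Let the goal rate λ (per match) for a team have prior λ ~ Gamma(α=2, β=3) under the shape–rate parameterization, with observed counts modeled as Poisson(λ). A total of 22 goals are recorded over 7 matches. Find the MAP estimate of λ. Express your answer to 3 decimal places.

Σxᵢ = 22, n = 7.
Posterior ∝ λe^(−3λ) · λ^22e^(−7λ) = λ^23e^(−10λ), i.e. Gamma(shape=24, rate=10).
The mode of a Gamma(a, b) with a ≥ 1 (shape–rate) is (a−1)/b = 23/10 ≈ 2.300.

λ̂_MAP = 2.300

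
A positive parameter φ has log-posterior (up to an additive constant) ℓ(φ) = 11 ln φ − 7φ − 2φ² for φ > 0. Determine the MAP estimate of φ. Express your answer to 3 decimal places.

φ̂_MAP = 1.000

ℓ'(φ) = 11/φ − 7 − 4φ. Setting this to zero and multiplying by φ: 4φ² + 7φ − 11 = 0.
φ = (−7 + √(7² + 4·4·11)) / (2·4) = (−7 + √225) / 8 = (−7 + 15)/8 = 1.
ℓ''(φ) = −11/φ² − 4 < 0, confirming a maximum.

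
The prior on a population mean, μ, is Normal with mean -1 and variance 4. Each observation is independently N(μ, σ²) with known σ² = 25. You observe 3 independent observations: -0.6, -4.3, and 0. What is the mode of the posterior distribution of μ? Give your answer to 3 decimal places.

n = 3; x̄ = ((-0.6) + (-4.3) + 0)/3 = -4.9/3 = -49/30 ≈ -1.6333.
For a Normal prior and Normal likelihood with known variance, the posterior is Normal; its mode equals its mean, the precision-weighted average.
Prior precision 1/σ₀² = 1/4 = 0.25; data precision n/σ² = 3/25 = 0.12.
μ̂ = (0.25·(-1) + 0.12·(-49/30)) / (0.25 + 0.12) = (-0.446)/0.37 = -223/185 ≈ -1.205.

μ̂_MAP = -1.205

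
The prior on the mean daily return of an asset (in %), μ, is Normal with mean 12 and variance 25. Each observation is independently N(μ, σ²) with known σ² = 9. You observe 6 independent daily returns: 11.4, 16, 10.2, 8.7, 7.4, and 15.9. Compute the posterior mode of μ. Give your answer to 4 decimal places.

μ̂_MAP = 11.6226

n = 6; x̄ = (11.4 + 16 + 10.2 + 8.7 + 7.4 + 15.9)/6 = 69.6/6 = 11.6.
For a Normal prior and Normal likelihood with known variance, the posterior is Normal; its mode equals its mean, the precision-weighted average.
Prior precision 1/σ₀² = 1/25 = 0.04; data precision n/σ² = 6/9 = 2/3.
μ̂ = (0.04·12 + (2/3)·11.6) / (0.04 + 2/3) = (616/75)/(53/75) = 616/53 ≈ 11.6226.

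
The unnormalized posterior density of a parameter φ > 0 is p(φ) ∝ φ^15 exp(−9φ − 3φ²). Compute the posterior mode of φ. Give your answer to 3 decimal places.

ℓ'(φ) = 15/φ − 9 − 6φ. Setting this to zero and multiplying by φ: 6φ² + 9φ − 15 = 0.
φ = (−9 + √(9² + 4·6·15)) / (2·6) = (−9 + √441) / 12 = (−9 + 21)/12 = 1.
ℓ''(φ) = −15/φ² − 6 < 0, confirming a maximum.

φ̂_MAP = 1.000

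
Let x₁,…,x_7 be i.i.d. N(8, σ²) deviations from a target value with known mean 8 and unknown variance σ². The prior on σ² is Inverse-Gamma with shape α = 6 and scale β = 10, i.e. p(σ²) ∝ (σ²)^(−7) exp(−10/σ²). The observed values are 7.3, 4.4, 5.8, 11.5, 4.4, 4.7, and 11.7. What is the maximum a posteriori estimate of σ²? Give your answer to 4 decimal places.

σ̂²_MAP = 4.1943

Sum of squared deviations about the known mean: SS = (7.3−8)² + (4.4−8)² + (5.8−8)² + (11.5−8)² + (4.4−8)² + (4.7−8)² + (11.7−8)² = 68.08.
The Normal likelihood contributes (σ²)^(−n/2) exp(−SS/(2σ²)), so the posterior is Inverse-Gamma(α + n/2, β + SS/2) = Inverse-Gamma(9.5, 44.04).
The mode of Inverse-Gamma(a, b) is b/(a+1) = 44.04/10.5 ≈ 4.1943.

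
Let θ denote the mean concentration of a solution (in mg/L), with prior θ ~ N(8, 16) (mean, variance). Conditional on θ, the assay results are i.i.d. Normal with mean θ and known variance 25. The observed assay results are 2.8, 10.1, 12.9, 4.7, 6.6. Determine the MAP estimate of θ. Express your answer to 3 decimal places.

n = 5; x̄ = (2.8 + 10.1 + 12.9 + 4.7 + 6.6)/5 = 37.1/5 = 7.42.
For a Normal prior and Normal likelihood with known variance, the posterior is Normal; its mode equals its mean, the precision-weighted average.
Prior precision 1/σ₀² = 1/16 = 0.0625; data precision n/σ² = 5/25 = 0.2.
θ̂ = (0.0625·8 + 0.2·7.42) / (0.0625 + 0.2) = 1.984/0.2625 = 3968/525 ≈ 7.558.

θ̂_MAP = 7.558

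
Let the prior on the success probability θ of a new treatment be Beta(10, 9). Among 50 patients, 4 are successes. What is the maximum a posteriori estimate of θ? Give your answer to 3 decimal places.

Prior: Beta(10, 9).
Data: 4 successes in 50 trials. The binomial likelihood contributes θ^4(1−θ)^46, so the posterior is Beta(10+4, 9+46) = Beta(14, 55).
For Beta(a, b) with a, b > 1 the mode is (a−1)/(a+b−2) = 13/67 ≈ 0.194.

θ̂_MAP = 0.194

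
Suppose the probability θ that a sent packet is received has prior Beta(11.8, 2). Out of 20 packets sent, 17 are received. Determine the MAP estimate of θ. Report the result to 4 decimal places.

θ̂_MAP = 0.8742

Prior: Beta(11.8, 2).
Data: 17 successes in 20 trials. The binomial likelihood contributes θ^17(1−θ)^3, so the posterior is Beta(11.8+17, 2+3) = Beta(28.8, 5).
For Beta(a, b) with a, b > 1 the mode is (a−1)/(a+b−2) = 27.8/31.8 ≈ 0.8742.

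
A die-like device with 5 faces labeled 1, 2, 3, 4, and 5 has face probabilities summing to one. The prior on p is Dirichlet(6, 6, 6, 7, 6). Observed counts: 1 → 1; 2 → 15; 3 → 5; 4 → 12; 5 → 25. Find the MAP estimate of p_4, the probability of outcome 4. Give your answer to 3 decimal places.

MAP estimate: 0.214

The posterior is Dirichlet(αᵢ + nᵢ) = Dirichlet(7, 21, 11, 19, 31).
For a Dirichlet(a₁,…,a_K) with all aᵢ > 1, the mode has j-th component (aⱼ − 1)/(Σaᵢ − K).
Here Σaᵢ = 89 and K = 5, so p_4 = (19 − 1)/(89 − 5) = 18/84 ≈ 0.214.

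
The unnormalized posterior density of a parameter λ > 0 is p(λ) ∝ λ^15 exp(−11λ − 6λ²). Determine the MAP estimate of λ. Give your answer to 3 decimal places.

ℓ'(λ) = 15/λ − 11 − 12λ. Setting this to zero and multiplying by λ: 12λ² + 11λ − 15 = 0.
λ = (−11 + √(11² + 4·12·15)) / (2·12) = (−11 + √841) / 24 = (−11 + 29)/24 = 3/4.
ℓ''(λ) = −15/λ² − 12 < 0, confirming a maximum.

λ̂_MAP = 0.750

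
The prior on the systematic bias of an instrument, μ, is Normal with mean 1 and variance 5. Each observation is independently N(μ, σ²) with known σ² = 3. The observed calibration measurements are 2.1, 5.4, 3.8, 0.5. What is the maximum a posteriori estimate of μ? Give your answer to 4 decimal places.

μ̂_MAP = 2.6957

n = 4; x̄ = (2.1 + 5.4 + 3.8 + 0.5)/4 = 11.8/4 = 2.95.
For a Normal prior and Normal likelihood with known variance, the posterior is Normal; its mode equals its mean, the precision-weighted average.
Prior precision 1/σ₀² = 1/5 = 0.2; data precision n/σ² = 4/3.
μ̂ = (0.2·1 + (4/3)·2.95) / (0.2 + 4/3) = (62/15)/(23/15) = 62/23 ≈ 2.6957.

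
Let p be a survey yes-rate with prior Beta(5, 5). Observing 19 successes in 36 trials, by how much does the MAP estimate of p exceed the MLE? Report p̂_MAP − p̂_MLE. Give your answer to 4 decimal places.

MAP − MLE = -0.0051

Posterior is Beta(24, 22); MAP = (24−1)/(46−2) = 23/44 ≈ 0.52273.
MLE ignores the prior: p̂_MLE = k/n = 19/36 ≈ 0.52778.
Difference = 23/44 − 19/36 = -1/198 ≈ -0.0051.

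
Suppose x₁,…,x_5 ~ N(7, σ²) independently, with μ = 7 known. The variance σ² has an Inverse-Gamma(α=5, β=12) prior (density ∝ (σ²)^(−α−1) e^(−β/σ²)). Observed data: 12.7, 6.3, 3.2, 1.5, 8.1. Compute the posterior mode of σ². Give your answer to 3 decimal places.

Sum of squared deviations about the known mean: SS = (12.7−7)² + (6.3−7)² + (3.2−7)² + (1.5−7)² + (8.1−7)² = 78.88.
The Normal likelihood contributes (σ²)^(−n/2) exp(−SS/(2σ²)), so the posterior is Inverse-Gamma(α + n/2, β + SS/2) = Inverse-Gamma(7.5, 51.44).
The mode of Inverse-Gamma(a, b) is b/(a+1) = 51.44/8.5 ≈ 6.052.

σ̂²_MAP = 6.052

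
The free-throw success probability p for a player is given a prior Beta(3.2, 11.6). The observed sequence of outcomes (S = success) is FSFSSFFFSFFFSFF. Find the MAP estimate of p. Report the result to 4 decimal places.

Prior: Beta(3.2, 11.6).
Data: 5 successes in 15 trials (from the sequence). The binomial likelihood contributes p^5(1−p)^10, so the posterior is Beta(3.2+5, 11.6+10) = Beta(8.2, 21.6).
For Beta(a, b) with a, b > 1 the mode is (a−1)/(a+b−2) = 7.2/27.8 ≈ 0.2590.

p̂_MAP = 0.2590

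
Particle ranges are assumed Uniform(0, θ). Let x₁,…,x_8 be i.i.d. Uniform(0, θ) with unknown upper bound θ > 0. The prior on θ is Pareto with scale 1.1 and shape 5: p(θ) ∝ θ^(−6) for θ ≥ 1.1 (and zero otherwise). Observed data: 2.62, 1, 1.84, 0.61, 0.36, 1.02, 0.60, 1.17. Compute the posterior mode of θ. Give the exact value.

The Uniform(0, θ) likelihood is θ^(−n) for θ ≥ max(xᵢ), zero otherwise. Here max(xᵢ) = 2.62.
Posterior ∝ θ^(−6) · θ^(−8) = θ^(−14) on θ ≥ max(1.1, 2.62) = 2.62.
This density is strictly decreasing in θ, so the posterior mode lies at the lower boundary of the support.

θ̂_MAP = 2.62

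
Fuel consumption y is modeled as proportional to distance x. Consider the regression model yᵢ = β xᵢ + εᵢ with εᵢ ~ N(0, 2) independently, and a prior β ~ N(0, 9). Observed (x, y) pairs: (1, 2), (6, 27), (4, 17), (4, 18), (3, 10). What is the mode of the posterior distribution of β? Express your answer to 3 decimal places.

log p(β | y) = −Σ(yᵢ − βxᵢ)²/(2·2) − β²/(2·9) + const.
Setting the derivative to zero: Σxᵢ(yᵢ − βxᵢ)/2 − β/9 = 0, so β = Σxᵢyᵢ / (Σxᵢ² + σ²/τ²).
Σxᵢyᵢ = 1·2 + 6·27 + 4·17 + 4·18 + 3·10 = 334; Σxᵢ² = 78; σ²/τ² = 2/9.
β̂_MAP = 334 / (78 + 2/9) = 334/(704/9) = 1503/352 ≈ 4.270.

β̂_MAP = 4.270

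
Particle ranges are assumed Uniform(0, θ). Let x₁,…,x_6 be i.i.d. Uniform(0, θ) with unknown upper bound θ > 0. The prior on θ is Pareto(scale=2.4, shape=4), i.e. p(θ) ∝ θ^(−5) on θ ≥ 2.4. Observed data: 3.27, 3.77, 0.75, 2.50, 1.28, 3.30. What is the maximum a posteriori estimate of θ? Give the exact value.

The Uniform(0, θ) likelihood is θ^(−n) for θ ≥ max(xᵢ), zero otherwise. Here max(xᵢ) = 3.77.
Posterior ∝ θ^(−5) · θ^(−6) = θ^(−11) on θ ≥ max(2.4, 3.77) = 3.77.
This density is strictly decreasing in θ, so the posterior mode lies at the lower boundary of the support.

θ̂_MAP = 3.77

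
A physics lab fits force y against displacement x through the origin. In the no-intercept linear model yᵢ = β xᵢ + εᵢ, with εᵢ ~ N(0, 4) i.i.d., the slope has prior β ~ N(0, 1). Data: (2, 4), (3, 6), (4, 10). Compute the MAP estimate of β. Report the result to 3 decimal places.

log p(β | y) = −Σ(yᵢ − βxᵢ)²/(2·4) − β²/(2·1) + const.
Setting the derivative to zero: Σxᵢ(yᵢ − βxᵢ)/4 − β/1 = 0, so β = Σxᵢyᵢ / (Σxᵢ² + σ²/τ²).
Σxᵢyᵢ = 2·4 + 3·6 + 4·10 = 66; Σxᵢ² = 29; σ²/τ² = 4.
β̂_MAP = 66 / (29 + 4) = 66/33 ≈ 2.000.

β̂_MAP = 2.000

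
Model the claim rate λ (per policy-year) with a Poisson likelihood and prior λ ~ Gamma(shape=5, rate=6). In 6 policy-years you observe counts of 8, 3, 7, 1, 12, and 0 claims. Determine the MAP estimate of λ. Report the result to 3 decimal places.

Σxᵢ = 8+3+7+1+12+0 = 31, with n = 6.
Posterior ∝ λ^4e^(−6λ) · λ^31e^(−6λ) = λ^35e^(−12λ), i.e. Gamma(shape=36, rate=12).
The mode of a Gamma(a, b) with a ≥ 1 (shape–rate) is (a−1)/b = 35/12 ≈ 2.917.

λ̂_MAP = 2.917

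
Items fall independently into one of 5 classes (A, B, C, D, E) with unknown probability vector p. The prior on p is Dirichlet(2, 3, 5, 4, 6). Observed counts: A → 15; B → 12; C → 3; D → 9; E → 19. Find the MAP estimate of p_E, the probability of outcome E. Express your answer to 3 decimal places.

MAP estimate of p_E = 0.329

The posterior is Dirichlet(αᵢ + nᵢ) = Dirichlet(17, 15, 8, 13, 25).
For a Dirichlet(a₁,…,a_K) with all aᵢ > 1, the mode has j-th component (aⱼ − 1)/(Σaᵢ − K).
Here Σaᵢ = 78 and K = 5, so p_E = (25 − 1)/(78 − 5) = 24/73 ≈ 0.329.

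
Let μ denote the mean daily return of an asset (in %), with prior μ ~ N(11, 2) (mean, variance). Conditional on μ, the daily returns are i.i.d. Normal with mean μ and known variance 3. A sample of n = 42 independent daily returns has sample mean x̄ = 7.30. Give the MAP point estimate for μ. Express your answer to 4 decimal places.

n = 42, x̄ = 7.30.
For a Normal prior and Normal likelihood with known variance, the posterior is Normal; its mode equals its mean, the precision-weighted average.
Prior precision 1/σ₀² = 1/2 = 0.5; data precision n/σ² = 42/3 = 14.
μ̂ = (0.5·11 + 14·7.3) / (0.5 + 14) = 107.7/14.5 = 1077/145 ≈ 7.4276.

μ̂_MAP = 7.4276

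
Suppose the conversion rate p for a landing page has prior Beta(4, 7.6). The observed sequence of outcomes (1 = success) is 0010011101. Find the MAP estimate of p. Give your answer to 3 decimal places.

Prior: Beta(4, 7.6).
Data: 5 successes in 10 trials (from the sequence). The binomial likelihood contributes p^5(1−p)^5, so the posterior is Beta(4+5, 7.6+5) = Beta(9, 12.6).
For Beta(a, b) with a, b > 1 the mode is (a−1)/(a+b−2) = 8/19.6 ≈ 0.408.

p̂_MAP = 0.408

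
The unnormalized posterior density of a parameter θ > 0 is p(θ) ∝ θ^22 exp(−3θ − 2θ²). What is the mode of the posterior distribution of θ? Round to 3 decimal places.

θ̂_MAP = 2.000

ℓ'(θ) = 22/θ − 3 − 4θ. Setting this to zero and multiplying by θ: 4θ² + 3θ − 22 = 0.
θ = (−3 + √(3² + 4·4·22)) / (2·4) = (−3 + √361) / 8 = (−3 + 19)/8 = 2.
ℓ''(θ) = −22/θ² − 4 < 0, confirming a maximum.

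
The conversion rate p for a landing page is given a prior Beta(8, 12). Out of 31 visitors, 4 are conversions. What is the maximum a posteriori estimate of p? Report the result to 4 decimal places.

Prior: Beta(8, 12).
Data: 4 successes in 31 trials. The binomial likelihood contributes p^4(1−p)^27, so the posterior is Beta(8+4, 12+27) = Beta(12, 39).
For Beta(a, b) with a, b > 1 the mode is (a−1)/(a+b−2) = 11/49 ≈ 0.2245.

p̂_MAP = 0.2245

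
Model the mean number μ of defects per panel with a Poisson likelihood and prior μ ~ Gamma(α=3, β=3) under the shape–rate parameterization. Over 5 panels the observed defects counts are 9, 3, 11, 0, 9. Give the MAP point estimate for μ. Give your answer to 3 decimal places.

μ̂_MAP = 4.250

Σxᵢ = 9+3+11+0+9 = 32, with n = 5.
Posterior ∝ μ^2e^(−3μ) · μ^32e^(−5μ) = μ^34e^(−8μ), i.e. Gamma(shape=35, rate=8).
The mode of a Gamma(a, b) with a ≥ 1 (shape–rate) is (a−1)/b = 34/8 ≈ 4.250.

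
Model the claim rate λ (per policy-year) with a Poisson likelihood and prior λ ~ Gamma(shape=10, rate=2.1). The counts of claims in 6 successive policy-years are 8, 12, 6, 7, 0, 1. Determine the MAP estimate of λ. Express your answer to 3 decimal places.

Σxᵢ = 8+12+6+7+0+1 = 34, with n = 6.
Posterior ∝ λ^9e^(−2.1λ) · λ^34e^(−6λ) = λ^43e^(−8.1λ), i.e. Gamma(shape=44, rate=8.1).
The mode of a Gamma(a, b) with a ≥ 1 (shape–rate) is (a−1)/b = 43/8.1 ≈ 5.309.

λ̂_MAP = 5.309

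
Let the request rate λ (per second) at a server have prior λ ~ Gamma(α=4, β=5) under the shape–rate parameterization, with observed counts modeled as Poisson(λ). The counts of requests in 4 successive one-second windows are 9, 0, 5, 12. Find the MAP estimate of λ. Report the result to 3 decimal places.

λ̂_MAP = 3.222

Σxᵢ = 9+0+5+12 = 26, with n = 4.
Posterior ∝ λ^3e^(−5λ) · λ^26e^(−4λ) = λ^29e^(−9λ), i.e. Gamma(shape=30, rate=9).
The mode of a Gamma(a, b) with a ≥ 1 (shape–rate) is (a−1)/b = 29/9 ≈ 3.222.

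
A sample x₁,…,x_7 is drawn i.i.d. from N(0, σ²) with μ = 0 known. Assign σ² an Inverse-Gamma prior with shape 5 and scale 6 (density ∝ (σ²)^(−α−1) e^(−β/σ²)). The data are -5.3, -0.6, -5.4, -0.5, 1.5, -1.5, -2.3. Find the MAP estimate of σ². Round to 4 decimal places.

σ̂²_MAP = 4.1921

Sum of squared deviations about the known mean: SS = (-5.3−0)² + (-0.6−0)² + (-5.4−0)² + (-0.5−0)² + (1.5−0)² + (-1.5−0)² + (-2.3−0)² = 67.65.
The Normal likelihood contributes (σ²)^(−n/2) exp(−SS/(2σ²)), so the posterior is Inverse-Gamma(α + n/2, β + SS/2) = Inverse-Gamma(8.5, 39.825).
The mode of Inverse-Gamma(a, b) is b/(a+1) = 39.825/9.5 ≈ 4.1921.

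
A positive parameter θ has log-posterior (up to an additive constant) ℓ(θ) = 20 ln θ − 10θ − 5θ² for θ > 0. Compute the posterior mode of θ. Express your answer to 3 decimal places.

ℓ'(θ) = 20/θ − 10 − 10θ. Setting this to zero and multiplying by θ: 10θ² + 10θ − 20 = 0.
θ = (−10 + √(10² + 4·10·20)) / (2·10) = (−10 + √900) / 20 = (−10 + 30)/20 = 1.
ℓ''(θ) = −20/θ² − 10 < 0, confirming a maximum.

θ̂_MAP = 1.000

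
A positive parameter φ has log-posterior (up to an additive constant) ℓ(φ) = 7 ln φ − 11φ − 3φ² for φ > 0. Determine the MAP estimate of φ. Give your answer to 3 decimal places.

φ̂_MAP = 0.500

ℓ'(φ) = 7/φ − 11 − 6φ. Setting this to zero and multiplying by φ: 6φ² + 11φ − 7 = 0.
φ = (−11 + √(11² + 4·6·7)) / (2·6) = (−11 + √289) / 12 = (−11 + 17)/12 = 1/2.
ℓ''(φ) = −7/φ² − 6 < 0, confirming a maximum.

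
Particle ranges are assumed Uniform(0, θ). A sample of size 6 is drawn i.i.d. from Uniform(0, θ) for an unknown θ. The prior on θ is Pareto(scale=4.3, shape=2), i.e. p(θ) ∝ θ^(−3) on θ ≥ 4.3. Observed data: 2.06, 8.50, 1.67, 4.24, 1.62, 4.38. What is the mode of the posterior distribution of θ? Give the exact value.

The Uniform(0, θ) likelihood is θ^(−n) for θ ≥ max(xᵢ), zero otherwise. Here max(xᵢ) = 8.50.
Posterior ∝ θ^(−3) · θ^(−6) = θ^(−9) on θ ≥ max(4.3, 8.50) = 8.50.
This density is strictly decreasing in θ, so the posterior mode lies at the lower boundary of the support.

θ̂_MAP = 8.50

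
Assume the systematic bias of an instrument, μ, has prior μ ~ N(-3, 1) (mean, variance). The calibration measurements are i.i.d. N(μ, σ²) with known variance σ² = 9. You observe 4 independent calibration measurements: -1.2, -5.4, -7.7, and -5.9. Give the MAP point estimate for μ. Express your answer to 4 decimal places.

μ̂_MAP = -3.6308

n = 4; x̄ = ((-1.2) + (-5.4) + (-7.7) + (-5.9))/4 = -20.2/4 = -5.05.
For a Normal prior and Normal likelihood with known variance, the posterior is Normal; its mode equals its mean, the precision-weighted average.
Prior precision 1/σ₀² = 1/1 = 1; data precision n/σ² = 4/9.
μ̂ = (1·(-3) + (4/9)·(-5.05)) / (1 + 4/9) = (-236/45)/(13/9) = -236/65 ≈ -3.6308.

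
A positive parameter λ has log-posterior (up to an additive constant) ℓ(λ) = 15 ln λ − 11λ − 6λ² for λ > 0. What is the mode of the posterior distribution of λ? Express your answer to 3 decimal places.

λ̂_MAP = 0.750

ℓ'(λ) = 15/λ − 11 − 12λ. Setting this to zero and multiplying by λ: 12λ² + 11λ − 15 = 0.
λ = (−11 + √(11² + 4·12·15)) / (2·12) = (−11 + √841) / 24 = (−11 + 29)/24 = 3/4.
ℓ''(λ) = −15/λ² − 12 < 0, confirming a maximum.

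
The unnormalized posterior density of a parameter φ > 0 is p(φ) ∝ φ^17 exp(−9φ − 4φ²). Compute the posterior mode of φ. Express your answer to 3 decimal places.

ℓ'(φ) = 17/φ − 9 − 8φ. Setting this to zero and multiplying by φ: 8φ² + 9φ − 17 = 0.
φ = (−9 + √(9² + 4·8·17)) / (2·8) = (−9 + √625) / 16 = (−9 + 25)/16 = 1.
ℓ''(φ) = −17/φ² − 8 < 0, confirming a maximum.

φ̂_MAP = 1.000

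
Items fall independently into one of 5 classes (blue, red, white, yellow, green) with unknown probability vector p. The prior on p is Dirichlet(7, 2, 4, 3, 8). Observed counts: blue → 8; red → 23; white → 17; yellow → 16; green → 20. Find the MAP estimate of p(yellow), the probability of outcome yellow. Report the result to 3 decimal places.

The posterior is Dirichlet(αᵢ + nᵢ) = Dirichlet(15, 25, 21, 19, 28).
For a Dirichlet(a₁,…,a_K) with all aᵢ > 1, the mode has j-th component (aⱼ − 1)/(Σaᵢ − K).
Here Σaᵢ = 108 and K = 5, so p(yellow) = (19 − 1)/(108 − 5) = 18/103 ≈ 0.175.

MAP estimate of p(yellow) = 0.175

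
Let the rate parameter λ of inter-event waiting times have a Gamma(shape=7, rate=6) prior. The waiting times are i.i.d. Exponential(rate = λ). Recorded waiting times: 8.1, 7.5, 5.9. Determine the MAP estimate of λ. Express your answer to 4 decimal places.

The Exponential(rate=λ) likelihood is ∝ λ^n e^(−λΣtᵢ). Here n = 3 and Σtᵢ = 8.1 + 7.5 + 5.9 = 21.5.
Posterior ∝ λ^6e^(−6λ) · λ^3e^(−21.5λ) = λ^9e^(−27.5λ), i.e. Gamma(10, 27.5).
Mode = (a−1)/b = 9/27.5 ≈ 0.3273.

λ̂_MAP = 0.3273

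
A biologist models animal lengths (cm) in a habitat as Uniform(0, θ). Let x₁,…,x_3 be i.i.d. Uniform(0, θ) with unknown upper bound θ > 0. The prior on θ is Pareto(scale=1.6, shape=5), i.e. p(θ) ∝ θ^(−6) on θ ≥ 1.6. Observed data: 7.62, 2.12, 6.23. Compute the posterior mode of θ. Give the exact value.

The Uniform(0, θ) likelihood is θ^(−n) for θ ≥ max(xᵢ), zero otherwise. Here max(xᵢ) = 7.62.
Posterior ∝ θ^(−6) · θ^(−3) = θ^(−9) on θ ≥ max(1.6, 7.62) = 7.62.
This density is strictly decreasing in θ, so the posterior mode lies at the lower boundary of the support.

θ̂_MAP = 7.62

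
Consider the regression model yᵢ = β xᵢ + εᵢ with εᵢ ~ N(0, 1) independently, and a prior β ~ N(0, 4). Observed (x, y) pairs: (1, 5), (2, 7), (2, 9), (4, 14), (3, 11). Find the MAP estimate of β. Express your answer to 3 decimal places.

log p(β | y) = −Σ(yᵢ − βxᵢ)²/(2·1) − β²/(2·4) + const.
Setting the derivative to zero: Σxᵢ(yᵢ − βxᵢ)/1 − β/4 = 0, so β = Σxᵢyᵢ / (Σxᵢ² + σ²/τ²).
Σxᵢyᵢ = 1·5 + 2·7 + 2·9 + 4·14 + 3·11 = 126; Σxᵢ² = 34; σ²/τ² = 0.25.
β̂_MAP = 126 / (34 + 0.25) = 126/34.25 ≈ 3.679.

β̂_MAP = 3.679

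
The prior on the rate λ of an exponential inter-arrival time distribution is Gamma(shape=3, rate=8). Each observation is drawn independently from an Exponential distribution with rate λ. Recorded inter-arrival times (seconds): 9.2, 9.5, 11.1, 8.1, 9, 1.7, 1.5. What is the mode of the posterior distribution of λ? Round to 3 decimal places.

The Exponential(rate=λ) likelihood is ∝ λ^n e^(−λΣtᵢ). Here n = 7 and Σtᵢ = 9.2 + 9.5 + 11.1 + 8.1 + 9 + 1.7 + 1.5 = 50.1.
Posterior ∝ λ^2e^(−8λ) · λ^7e^(−50.1λ) = λ^9e^(−58.1λ), i.e. Gamma(10, 58.1).
Mode = (a−1)/b = 9/58.1 ≈ 0.155.

λ̂_MAP = 0.155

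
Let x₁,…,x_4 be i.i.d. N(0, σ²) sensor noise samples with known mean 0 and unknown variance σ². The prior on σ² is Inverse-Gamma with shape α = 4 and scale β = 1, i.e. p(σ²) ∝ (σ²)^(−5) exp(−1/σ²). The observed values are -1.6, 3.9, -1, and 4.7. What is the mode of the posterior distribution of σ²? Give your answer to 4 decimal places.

σ̂²_MAP = 3.0614

Sum of squared deviations about the known mean: SS = (-1.6−0)² + (3.9−0)² + (-1−0)² + (4.7−0)² = 40.86.
The Normal likelihood contributes (σ²)^(−n/2) exp(−SS/(2σ²)), so the posterior is Inverse-Gamma(α + n/2, β + SS/2) = Inverse-Gamma(6, 21.43).
The mode of Inverse-Gamma(a, b) is b/(a+1) = 21.43/7 ≈ 3.0614.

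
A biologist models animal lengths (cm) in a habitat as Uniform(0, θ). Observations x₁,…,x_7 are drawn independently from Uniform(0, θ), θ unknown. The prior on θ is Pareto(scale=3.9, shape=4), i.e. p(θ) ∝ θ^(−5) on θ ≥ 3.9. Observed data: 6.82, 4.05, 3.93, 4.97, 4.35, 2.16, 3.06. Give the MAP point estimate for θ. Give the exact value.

The Uniform(0, θ) likelihood is θ^(−n) for θ ≥ max(xᵢ), zero otherwise. Here max(xᵢ) = 6.82.
Posterior ∝ θ^(−5) · θ^(−7) = θ^(−12) on θ ≥ max(3.9, 6.82) = 6.82.
This density is strictly decreasing in θ, so the posterior mode lies at the lower boundary of the support.

θ̂_MAP = 6.82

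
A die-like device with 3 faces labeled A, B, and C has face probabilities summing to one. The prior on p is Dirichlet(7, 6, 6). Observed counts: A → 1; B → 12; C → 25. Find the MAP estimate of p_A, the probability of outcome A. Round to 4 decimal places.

The posterior is Dirichlet(αᵢ + nᵢ) = Dirichlet(8, 18, 31).
For a Dirichlet(a₁,…,a_K) with all aᵢ > 1, the mode has j-th component (aⱼ − 1)/(Σaᵢ − K).
Here Σaᵢ = 57 and K = 3, so p_A = (8 − 1)/(57 − 3) = 7/54 ≈ 0.1296.

MAP estimate of p_A = 0.1296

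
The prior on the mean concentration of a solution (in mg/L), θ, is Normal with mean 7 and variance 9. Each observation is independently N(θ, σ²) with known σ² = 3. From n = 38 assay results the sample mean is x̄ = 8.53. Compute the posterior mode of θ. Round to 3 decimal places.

θ̂_MAP = 8.517

n = 38, x̄ = 8.53.
For a Normal prior and Normal likelihood with known variance, the posterior is Normal; its mode equals its mean, the precision-weighted average.
Prior precision 1/σ₀² = 1/9; data precision n/σ² = 38/3.
θ̂ = ((1/9)·7 + (38/3)·8.53) / (1/9 + 38/3) = (48971/450)/(115/9) = 48971/5750 ≈ 8.517.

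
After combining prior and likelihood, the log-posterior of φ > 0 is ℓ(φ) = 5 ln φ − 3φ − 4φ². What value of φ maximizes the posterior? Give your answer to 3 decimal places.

ℓ'(φ) = 5/φ − 3 − 8φ. Setting this to zero and multiplying by φ: 8φ² + 3φ − 5 = 0.
φ = (−3 + √(3² + 4·8·5)) / (2·8) = (−3 + √169) / 16 = (−3 + 13)/16 = 5/8.
ℓ''(φ) = −5/φ² − 8 < 0, confirming a maximum.

φ̂_MAP = 0.625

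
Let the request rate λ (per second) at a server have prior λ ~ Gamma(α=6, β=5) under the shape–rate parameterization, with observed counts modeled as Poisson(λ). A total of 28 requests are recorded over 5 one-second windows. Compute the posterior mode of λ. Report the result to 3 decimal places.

λ̂_MAP = 3.300

Σxᵢ = 28, n = 5.
Posterior ∝ λ^5e^(−5λ) · λ^28e^(−5λ) = λ^33e^(−10λ), i.e. Gamma(shape=34, rate=10).
The mode of a Gamma(a, b) with a ≥ 1 (shape–rate) is (a−1)/b = 33/10 ≈ 3.300.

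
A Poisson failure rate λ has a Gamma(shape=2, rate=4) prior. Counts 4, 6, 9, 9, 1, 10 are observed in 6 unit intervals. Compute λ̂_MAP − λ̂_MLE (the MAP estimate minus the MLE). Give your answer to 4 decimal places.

MAP − MLE = -2.5000

Σxᵢ = 39. Posterior is Gamma(41, 10); MAP = (41−1)/10 = 40/10 ≈ 4.00000.
MLE = x̄ = 39/6 ≈ 6.50000.
Difference = 40/10 − 39/6 = -5/2 ≈ -2.5000.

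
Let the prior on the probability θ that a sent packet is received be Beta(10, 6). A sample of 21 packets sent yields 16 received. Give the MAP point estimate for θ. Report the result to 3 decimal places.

Prior: Beta(10, 6).
Data: 16 successes in 21 trials. The binomial likelihood contributes θ^16(1−θ)^5, so the posterior is Beta(10+16, 6+5) = Beta(26, 11).
For Beta(a, b) with a, b > 1 the mode is (a−1)/(a+b−2) = 25/35 ≈ 0.714.

θ̂_MAP = 0.714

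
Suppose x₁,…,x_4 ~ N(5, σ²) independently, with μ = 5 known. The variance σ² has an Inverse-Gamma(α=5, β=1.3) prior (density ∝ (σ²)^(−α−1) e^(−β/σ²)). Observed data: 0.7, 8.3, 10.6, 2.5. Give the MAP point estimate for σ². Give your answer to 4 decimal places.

σ̂²_MAP = 4.3494

Sum of squared deviations about the known mean: SS = (0.7−5)² + (8.3−5)² + (10.6−5)² + (2.5−5)² = 66.99.
The Normal likelihood contributes (σ²)^(−n/2) exp(−SS/(2σ²)), so the posterior is Inverse-Gamma(α + n/2, β + SS/2) = Inverse-Gamma(7, 34.795).
The mode of Inverse-Gamma(a, b) is b/(a+1) = 34.795/8 ≈ 4.3494.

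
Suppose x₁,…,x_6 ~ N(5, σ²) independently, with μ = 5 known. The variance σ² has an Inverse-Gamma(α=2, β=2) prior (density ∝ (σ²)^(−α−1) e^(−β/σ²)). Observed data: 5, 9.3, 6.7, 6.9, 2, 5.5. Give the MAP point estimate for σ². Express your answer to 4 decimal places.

σ̂²_MAP = 3.1867

Sum of squared deviations about the known mean: SS = (5−5)² + (9.3−5)² + (6.7−5)² + (6.9−5)² + (2−5)² + (5.5−5)² = 34.24.
The Normal likelihood contributes (σ²)^(−n/2) exp(−SS/(2σ²)), so the posterior is Inverse-Gamma(α + n/2, β + SS/2) = Inverse-Gamma(5, 19.12).
The mode of Inverse-Gamma(a, b) is b/(a+1) = 19.12/6 ≈ 3.1867.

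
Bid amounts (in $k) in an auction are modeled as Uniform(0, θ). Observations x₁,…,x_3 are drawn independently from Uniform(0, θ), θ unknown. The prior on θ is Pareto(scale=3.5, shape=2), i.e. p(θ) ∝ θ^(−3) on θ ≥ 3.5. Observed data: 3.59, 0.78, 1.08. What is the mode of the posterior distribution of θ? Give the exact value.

θ̂_MAP = 3.59

The Uniform(0, θ) likelihood is θ^(−n) for θ ≥ max(xᵢ), zero otherwise. Here max(xᵢ) = 3.59.
Posterior ∝ θ^(−3) · θ^(−3) = θ^(−6) on θ ≥ max(3.5, 3.59) = 3.59.
This density is strictly decreasing in θ, so the posterior mode lies at the lower boundary of the support.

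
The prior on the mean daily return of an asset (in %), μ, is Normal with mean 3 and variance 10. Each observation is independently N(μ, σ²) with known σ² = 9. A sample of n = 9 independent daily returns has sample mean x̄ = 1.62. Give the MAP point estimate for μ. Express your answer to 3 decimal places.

n = 9, x̄ = 1.62.
For a Normal prior and Normal likelihood with known variance, the posterior is Normal; its mode equals its mean, the precision-weighted average.
Prior precision 1/σ₀² = 1/10 = 0.1; data precision n/σ² = 9/9 = 1.
μ̂ = (0.1·3 + 1·1.62) / (0.1 + 1) = 1.92/1.1 = 96/55 ≈ 1.745.

μ̂_MAP = 1.745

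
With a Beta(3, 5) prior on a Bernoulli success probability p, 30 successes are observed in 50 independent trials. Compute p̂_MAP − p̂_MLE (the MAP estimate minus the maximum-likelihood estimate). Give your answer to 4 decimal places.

Posterior is Beta(33, 25); MAP = (33−1)/(58−2) = 32/56 ≈ 0.57143.
MLE ignores the prior: p̂_MLE = k/n = 30/50 ≈ 0.60000.
Difference = 32/56 − 30/50 = -1/35 ≈ -0.0286.

MAP − MLE = -0.0286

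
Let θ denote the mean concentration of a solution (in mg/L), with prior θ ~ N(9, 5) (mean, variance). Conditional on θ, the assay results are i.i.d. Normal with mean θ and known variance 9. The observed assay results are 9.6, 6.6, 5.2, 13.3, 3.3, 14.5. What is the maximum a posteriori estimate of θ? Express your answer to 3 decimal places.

n = 6; x̄ = (9.6 + 6.6 + 5.2 + 13.3 + 3.3 + 14.5)/6 = 52.5/6 = 8.75.
For a Normal prior and Normal likelihood with known variance, the posterior is Normal; its mode equals its mean, the precision-weighted average.
Prior precision 1/σ₀² = 1/5 = 0.2; data precision n/σ² = 6/9 = 2/3.
θ̂ = (0.2·9 + (2/3)·8.75) / (0.2 + 2/3) = (229/30)/(13/15) = 229/26 ≈ 8.808.

θ̂_MAP = 8.808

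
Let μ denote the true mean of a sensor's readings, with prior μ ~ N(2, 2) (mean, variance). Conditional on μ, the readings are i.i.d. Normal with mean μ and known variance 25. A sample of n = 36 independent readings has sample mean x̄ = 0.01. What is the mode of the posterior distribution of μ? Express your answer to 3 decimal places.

μ̂_MAP = 0.523

n = 36, x̄ = 0.01.
For a Normal prior and Normal likelihood with known variance, the posterior is Normal; its mode equals its mean, the precision-weighted average.
Prior precision 1/σ₀² = 1/2 = 0.5; data precision n/σ² = 36/25 = 1.44.
μ̂ = (0.5·2 + 1.44·0.01) / (0.5 + 1.44) = 1.0144/1.94 = 1268/2425 ≈ 0.523.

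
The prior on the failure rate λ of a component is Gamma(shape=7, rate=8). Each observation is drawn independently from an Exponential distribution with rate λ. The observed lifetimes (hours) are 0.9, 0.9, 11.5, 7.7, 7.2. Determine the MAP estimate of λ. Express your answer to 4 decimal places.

The Exponential(rate=λ) likelihood is ∝ λ^n e^(−λΣtᵢ). Here n = 5 and Σtᵢ = 0.9 + 0.9 + 11.5 + 7.7 + 7.2 = 28.2.
Posterior ∝ λ^6e^(−8λ) · λ^5e^(−28.2λ) = λ^11e^(−36.2λ), i.e. Gamma(12, 36.2).
Mode = (a−1)/b = 11/36.2 ≈ 0.3039.

λ̂_MAP = 0.3039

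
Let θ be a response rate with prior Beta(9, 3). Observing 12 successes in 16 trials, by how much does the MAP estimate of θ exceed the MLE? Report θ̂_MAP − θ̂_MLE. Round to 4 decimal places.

MAP − MLE = 0.0192

Posterior is Beta(21, 7); MAP = (21−1)/(28−2) = 20/26 ≈ 0.76923.
MLE ignores the prior: θ̂_MLE = k/n = 12/16 ≈ 0.75000.
Difference = 20/26 − 12/16 = 1/52 ≈ 0.0192.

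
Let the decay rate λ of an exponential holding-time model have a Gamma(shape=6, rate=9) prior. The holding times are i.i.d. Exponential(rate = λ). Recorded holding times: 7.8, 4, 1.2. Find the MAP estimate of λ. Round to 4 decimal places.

The Exponential(rate=λ) likelihood is ∝ λ^n e^(−λΣtᵢ). Here n = 3 and Σtᵢ = 7.8 + 4 + 1.2 = 13.
Posterior ∝ λ^5e^(−9λ) · λ^3e^(−13λ) = λ^8e^(−22λ), i.e. Gamma(9, 22).
Mode = (a−1)/b = 8/22 ≈ 0.3636.

λ̂_MAP = 0.3636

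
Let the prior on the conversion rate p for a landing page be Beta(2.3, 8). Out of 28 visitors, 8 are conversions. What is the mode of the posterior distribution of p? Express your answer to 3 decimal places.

Prior: Beta(2.3, 8).
Data: 8 successes in 28 trials. The binomial likelihood contributes p^8(1−p)^20, so the posterior is Beta(2.3+8, 8+20) = Beta(10.3, 28).
For Beta(a, b) with a, b > 1 the mode is (a−1)/(a+b−2) = 9.3/36.3 ≈ 0.256.

p̂_MAP = 0.256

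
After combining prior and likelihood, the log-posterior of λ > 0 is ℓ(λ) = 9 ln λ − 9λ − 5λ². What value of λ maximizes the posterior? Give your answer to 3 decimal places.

λ̂_MAP = 0.600

ℓ'(λ) = 9/λ − 9 − 10λ. Setting this to zero and multiplying by λ: 10λ² + 9λ − 9 = 0.
λ = (−9 + √(9² + 4·10·9)) / (2·10) = (−9 + √441) / 20 = (−9 + 21)/20 = 3/5.
ℓ''(λ) = −9/λ² − 10 < 0, confirming a maximum.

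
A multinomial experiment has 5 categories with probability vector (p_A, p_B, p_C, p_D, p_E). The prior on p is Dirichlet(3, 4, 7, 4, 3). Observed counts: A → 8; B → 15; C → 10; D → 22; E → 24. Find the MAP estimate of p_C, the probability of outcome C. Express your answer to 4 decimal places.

MAP estimate of p_C = 0.1684

The posterior is Dirichlet(αᵢ + nᵢ) = Dirichlet(11, 19, 17, 26, 27).
For a Dirichlet(a₁,…,a_K) with all aᵢ > 1, the mode has j-th component (aⱼ − 1)/(Σaᵢ − K).
Here Σaᵢ = 100 and K = 5, so p_C = (17 − 1)/(100 − 5) = 16/95 ≈ 0.1684.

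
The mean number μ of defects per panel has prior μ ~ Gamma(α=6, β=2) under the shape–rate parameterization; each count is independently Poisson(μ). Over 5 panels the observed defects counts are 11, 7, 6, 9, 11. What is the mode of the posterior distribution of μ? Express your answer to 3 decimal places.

Σxᵢ = 11+7+6+9+11 = 44, with n = 5.
Posterior ∝ μ^5e^(−2μ) · μ^44e^(−5μ) = μ^49e^(−7μ), i.e. Gamma(shape=50, rate=7).
The mode of a Gamma(a, b) with a ≥ 1 (shape–rate) is (a−1)/b = 49/7 ≈ 7.000.

μ̂_MAP = 7.000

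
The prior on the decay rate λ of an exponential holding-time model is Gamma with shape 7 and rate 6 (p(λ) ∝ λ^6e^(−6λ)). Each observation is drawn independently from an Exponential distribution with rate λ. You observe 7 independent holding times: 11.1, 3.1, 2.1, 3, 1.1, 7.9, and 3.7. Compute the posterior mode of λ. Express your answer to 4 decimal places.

The Exponential(rate=λ) likelihood is ∝ λ^n e^(−λΣtᵢ). Here n = 7 and Σtᵢ = 11.1 + 3.1 + 2.1 + 3 + 1.1 + 7.9 + 3.7 = 32.
Posterior ∝ λ^6e^(−6λ) · λ^7e^(−32λ) = λ^13e^(−38λ), i.e. Gamma(14, 38).
Mode = (a−1)/b = 13/38 ≈ 0.3421.

λ̂_MAP = 0.3421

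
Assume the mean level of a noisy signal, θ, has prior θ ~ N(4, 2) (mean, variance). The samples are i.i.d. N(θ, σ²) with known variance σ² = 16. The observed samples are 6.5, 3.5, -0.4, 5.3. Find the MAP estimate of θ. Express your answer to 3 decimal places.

n = 4; x̄ = (6.5 + 3.5 + (-0.4) + 5.3)/4 = 14.9/4 = 3.725.
For a Normal prior and Normal likelihood with known variance, the posterior is Normal; its mode equals its mean, the precision-weighted average.
Prior precision 1/σ₀² = 1/2 = 0.5; data precision n/σ² = 4/16 = 0.25.
θ̂ = (0.5·4 + 0.25·3.725) / (0.5 + 0.25) = 2.93125/0.75 = 469/120 ≈ 3.908.

θ̂_MAP = 3.908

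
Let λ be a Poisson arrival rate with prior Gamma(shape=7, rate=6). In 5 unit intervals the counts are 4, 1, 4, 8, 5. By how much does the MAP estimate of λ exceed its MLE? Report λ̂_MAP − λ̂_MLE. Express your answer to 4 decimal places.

Σxᵢ = 22. Posterior is Gamma(29, 11); MAP = (29−1)/11 = 28/11 ≈ 2.54545.
MLE = x̄ = 22/5 ≈ 4.40000.
Difference = 28/11 − 22/5 = -102/55 ≈ -1.8545.

MAP − MLE = -1.8545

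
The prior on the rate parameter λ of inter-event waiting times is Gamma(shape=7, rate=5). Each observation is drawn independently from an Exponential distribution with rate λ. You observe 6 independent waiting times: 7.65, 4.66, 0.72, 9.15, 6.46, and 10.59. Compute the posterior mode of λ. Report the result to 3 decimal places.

The Exponential(rate=λ) likelihood is ∝ λ^n e^(−λΣtᵢ). Here n = 6 and Σtᵢ = 7.65 + 4.66 + 0.72 + 9.15 + 6.46 + 10.59 = 39.23.
Posterior ∝ λ^6e^(−5λ) · λ^6e^(−39.23λ) = λ^12e^(−44.23λ), i.e. Gamma(13, 44.23).
Mode = (a−1)/b = 12/44.23 ≈ 0.271.

λ̂_MAP = 0.271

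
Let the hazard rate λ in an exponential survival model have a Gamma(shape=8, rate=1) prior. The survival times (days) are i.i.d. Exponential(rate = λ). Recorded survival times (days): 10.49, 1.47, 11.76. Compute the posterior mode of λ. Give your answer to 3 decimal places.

The Exponential(rate=λ) likelihood is ∝ λ^n e^(−λΣtᵢ). Here n = 3 and Σtᵢ = 10.49 + 1.47 + 11.76 = 23.72.
Posterior ∝ λ^7e^(−1λ) · λ^3e^(−23.72λ) = λ^10e^(−24.72λ), i.e. Gamma(11, 24.72).
Mode = (a−1)/b = 10/24.72 ≈ 0.405.

λ̂_MAP = 0.405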